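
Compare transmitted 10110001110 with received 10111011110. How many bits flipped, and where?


XOR: 00001010000

2 error(s) at position(s): 4, 6


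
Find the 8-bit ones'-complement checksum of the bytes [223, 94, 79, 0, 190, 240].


Sum = 826 mod 256 = 58
Complement = 197

197


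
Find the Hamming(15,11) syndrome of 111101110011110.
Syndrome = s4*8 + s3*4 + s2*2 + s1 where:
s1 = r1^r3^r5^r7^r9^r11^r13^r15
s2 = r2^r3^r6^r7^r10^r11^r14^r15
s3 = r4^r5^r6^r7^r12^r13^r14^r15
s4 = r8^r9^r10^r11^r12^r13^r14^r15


s1=1, s2=0, s3=0, s4=1

Syndrome = 9 (error at position 9)


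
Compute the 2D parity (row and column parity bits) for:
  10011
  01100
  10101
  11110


Row parities: 1010
Column parities: 10100

Row P: 1010, Col P: 10100, Corner: 0


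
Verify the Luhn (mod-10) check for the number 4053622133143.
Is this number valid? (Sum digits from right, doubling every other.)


Luhn sum = 50
50 mod 10 = 0

Valid (Luhn sum mod 10 = 0)


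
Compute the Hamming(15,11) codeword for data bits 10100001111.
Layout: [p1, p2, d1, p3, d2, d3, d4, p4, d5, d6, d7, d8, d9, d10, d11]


Parity bits: p1=1, p2=0, p3=1, p4=0

101101000001111


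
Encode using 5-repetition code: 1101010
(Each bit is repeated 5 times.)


Each bit -> 5 copies

11111111110000011111000001111100000


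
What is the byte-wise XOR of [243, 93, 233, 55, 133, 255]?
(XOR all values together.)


XOR chain: 243 ^ 93 ^ 233 ^ 55 ^ 133 ^ 255 = 10

10


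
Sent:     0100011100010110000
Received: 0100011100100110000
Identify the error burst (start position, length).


XOR: 0000000000110000000

Burst at position 10, length 2


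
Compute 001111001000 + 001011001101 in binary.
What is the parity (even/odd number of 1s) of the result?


001111001000 = 968
001011001101 = 717
Sum = 1685 = 11010010101
1s count = 6

even parity (6 ones in 11010010101)


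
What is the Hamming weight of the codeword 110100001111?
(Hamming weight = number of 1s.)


Counting 1s in 110100001111

7


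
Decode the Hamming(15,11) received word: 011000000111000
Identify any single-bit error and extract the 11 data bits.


Syndrome = 12: error at position 12

Data: 10000110000 (corrected bit 12)


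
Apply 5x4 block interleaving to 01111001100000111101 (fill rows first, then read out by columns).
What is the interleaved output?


Matrix:
  0111
  1001
  1000
  0011
  1101
Read columns: 01101100011001011011

01101100011001011011


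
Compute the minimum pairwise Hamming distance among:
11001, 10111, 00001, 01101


Comparing all pairs, minimum distance: 2
Can detect 1 errors, correct 0 errors

2


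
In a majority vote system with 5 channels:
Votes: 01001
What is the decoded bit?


Ones: 2 out of 5
Threshold: 3

0 (2/5 voted 1)


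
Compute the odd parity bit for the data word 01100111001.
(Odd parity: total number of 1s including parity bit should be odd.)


Number of 1s in data: 6
Parity bit: 1

1


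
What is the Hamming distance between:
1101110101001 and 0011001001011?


XOR: 1110111100010
Count of 1s: 8

8


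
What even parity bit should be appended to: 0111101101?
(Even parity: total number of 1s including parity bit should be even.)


Number of 1s in data: 7
Parity bit: 1

1


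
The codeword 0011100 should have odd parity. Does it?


Number of 1s: 3

Yes, parity is correct (3 ones)


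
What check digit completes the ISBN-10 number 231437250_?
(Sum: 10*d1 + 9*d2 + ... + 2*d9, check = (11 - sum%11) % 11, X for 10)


Weighted sum: 159
159 mod 11 = 5

Check digit: 6


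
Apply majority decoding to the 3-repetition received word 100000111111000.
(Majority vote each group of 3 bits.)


Groups: 100, 000, 111, 111, 000
Majority votes: 00110

00110


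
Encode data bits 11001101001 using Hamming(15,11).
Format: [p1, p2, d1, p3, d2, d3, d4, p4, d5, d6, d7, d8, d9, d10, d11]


Parity bits: p1=0, p2=1, p3=1, p4=0

011110001101001


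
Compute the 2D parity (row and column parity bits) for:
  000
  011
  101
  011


Row parities: 0000
Column parities: 101

Row P: 0000, Col P: 101, Corner: 0


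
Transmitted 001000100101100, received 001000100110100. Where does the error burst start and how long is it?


XOR: 000000000011000

Burst at position 10, length 2


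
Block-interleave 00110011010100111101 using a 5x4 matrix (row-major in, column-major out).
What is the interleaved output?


Matrix:
  0011
  0011
  0101
  0011
  1101
Read columns: 00001001011101011111

00001001011101011111


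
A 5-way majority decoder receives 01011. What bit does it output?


Ones: 3 out of 5
Threshold: 3

1 (3/5 voted 1)


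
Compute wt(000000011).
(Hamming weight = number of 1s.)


Counting 1s in 000000011

2


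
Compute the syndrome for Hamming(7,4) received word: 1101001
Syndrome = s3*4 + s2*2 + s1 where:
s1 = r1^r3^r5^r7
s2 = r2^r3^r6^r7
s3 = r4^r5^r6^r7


s1=0, s2=0, s3=0

Syndrome = 0 (no error)


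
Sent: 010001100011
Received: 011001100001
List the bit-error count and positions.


XOR: 001000000010

2 error(s) at position(s): 2, 10


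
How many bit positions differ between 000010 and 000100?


XOR: 000110
Count of 1s: 2

2


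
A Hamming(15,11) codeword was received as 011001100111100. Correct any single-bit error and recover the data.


Syndrome = 0: no error detected

Data: 10110111100 (no errors)


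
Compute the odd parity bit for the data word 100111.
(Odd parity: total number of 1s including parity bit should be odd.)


Number of 1s in data: 4
Parity bit: 1

1


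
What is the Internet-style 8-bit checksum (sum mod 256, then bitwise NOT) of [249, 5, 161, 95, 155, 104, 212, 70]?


Sum = 1051 mod 256 = 27
Complement = 228

228


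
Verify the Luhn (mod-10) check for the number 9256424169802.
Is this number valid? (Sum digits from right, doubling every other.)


Luhn sum = 60
60 mod 10 = 0

Valid (Luhn sum mod 10 = 0)


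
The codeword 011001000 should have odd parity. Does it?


Number of 1s: 3

Yes, parity is correct (3 ones)


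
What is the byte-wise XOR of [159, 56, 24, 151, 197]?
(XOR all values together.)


XOR chain: 159 ^ 56 ^ 24 ^ 151 ^ 197 = 237

237


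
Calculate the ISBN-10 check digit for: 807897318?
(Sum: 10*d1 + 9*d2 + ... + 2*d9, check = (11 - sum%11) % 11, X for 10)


Weighted sum: 312
312 mod 11 = 4

Check digit: 7


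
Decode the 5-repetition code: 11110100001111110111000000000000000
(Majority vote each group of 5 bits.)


Groups: 11110, 10000, 11111, 10111, 00000, 00000, 00000
Majority votes: 1011000

1011000


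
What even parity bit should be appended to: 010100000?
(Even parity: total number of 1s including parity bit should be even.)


Number of 1s in data: 2
Parity bit: 0

0


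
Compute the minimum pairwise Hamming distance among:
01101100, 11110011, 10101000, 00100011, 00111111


Comparing all pairs, minimum distance: 3
Can detect 2 errors, correct 1 errors

3


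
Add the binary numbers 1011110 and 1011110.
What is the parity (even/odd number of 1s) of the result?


1011110 = 94
1011110 = 94
Sum = 188 = 10111100
1s count = 5

odd parity (5 ones in 10111100)


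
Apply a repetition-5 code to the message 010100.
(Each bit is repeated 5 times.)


Each bit -> 5 copies

000001111100000111110000000000


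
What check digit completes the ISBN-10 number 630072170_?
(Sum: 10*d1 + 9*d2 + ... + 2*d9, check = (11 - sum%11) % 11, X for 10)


Weighted sum: 164
164 mod 11 = 10

Check digit: 1


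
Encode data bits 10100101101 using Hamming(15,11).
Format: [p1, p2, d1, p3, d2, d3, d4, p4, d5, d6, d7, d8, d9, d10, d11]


Parity bits: p1=1, p2=0, p3=0, p4=0

101001000101101


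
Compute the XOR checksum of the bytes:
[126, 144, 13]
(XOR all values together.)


XOR chain: 126 ^ 144 ^ 13 = 227

227


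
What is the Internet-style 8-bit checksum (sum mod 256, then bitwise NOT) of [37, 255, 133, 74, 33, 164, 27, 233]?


Sum = 956 mod 256 = 188
Complement = 67

67


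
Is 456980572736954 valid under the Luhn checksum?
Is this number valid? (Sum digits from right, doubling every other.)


Luhn sum = 65
65 mod 10 = 5

Invalid (Luhn sum mod 10 = 5)


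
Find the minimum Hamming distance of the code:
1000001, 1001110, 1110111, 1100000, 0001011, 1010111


Comparing all pairs, minimum distance: 1
Can detect 0 errors, correct 0 errors

1


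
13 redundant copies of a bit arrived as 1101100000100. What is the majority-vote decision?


Ones: 5 out of 13
Threshold: 7

0 (5/13 voted 1)


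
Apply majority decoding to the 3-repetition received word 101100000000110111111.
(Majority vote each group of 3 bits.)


Groups: 101, 100, 000, 000, 110, 111, 111
Majority votes: 1000111

1000111


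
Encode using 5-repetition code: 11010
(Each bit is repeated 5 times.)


Each bit -> 5 copies

1111111111000001111100000


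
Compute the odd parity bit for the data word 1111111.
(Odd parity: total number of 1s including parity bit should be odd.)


Number of 1s in data: 7
Parity bit: 0

0


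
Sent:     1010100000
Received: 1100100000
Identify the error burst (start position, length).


XOR: 0110000000

Burst at position 1, length 2


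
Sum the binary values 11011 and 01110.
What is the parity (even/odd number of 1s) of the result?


11011 = 27
01110 = 14
Sum = 41 = 101001
1s count = 3

odd parity (3 ones in 101001)


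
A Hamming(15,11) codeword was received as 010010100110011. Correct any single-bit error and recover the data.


Syndrome = 0: no error detected

Data: 01010110011 (no errors)


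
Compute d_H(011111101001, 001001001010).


XOR: 010110100011
Count of 1s: 6

6


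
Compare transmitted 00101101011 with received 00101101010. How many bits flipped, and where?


XOR: 00000000001

1 error(s) at position(s): 10


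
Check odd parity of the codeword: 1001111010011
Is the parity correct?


Number of 1s: 8

No, parity error (8 ones)


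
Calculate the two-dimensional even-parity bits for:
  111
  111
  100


Row parities: 111
Column parities: 100

Row P: 111, Col P: 100, Corner: 1


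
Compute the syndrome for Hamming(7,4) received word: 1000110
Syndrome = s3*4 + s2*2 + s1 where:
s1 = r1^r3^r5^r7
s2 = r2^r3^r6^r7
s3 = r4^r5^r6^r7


s1=0, s2=1, s3=0

Syndrome = 2 (error at position 2)


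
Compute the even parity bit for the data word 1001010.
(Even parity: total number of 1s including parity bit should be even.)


Number of 1s in data: 3
Parity bit: 1

1


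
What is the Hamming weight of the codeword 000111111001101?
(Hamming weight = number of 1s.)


Counting 1s in 000111111001101

9


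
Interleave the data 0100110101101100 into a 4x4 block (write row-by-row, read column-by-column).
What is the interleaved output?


Matrix:
  0100
  1101
  0110
  1100
Read columns: 0101111100100100

0101111100100100


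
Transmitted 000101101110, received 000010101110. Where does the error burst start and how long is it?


XOR: 000111000000

Burst at position 3, length 3


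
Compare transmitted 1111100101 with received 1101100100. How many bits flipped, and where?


XOR: 0010000001

2 error(s) at position(s): 2, 9


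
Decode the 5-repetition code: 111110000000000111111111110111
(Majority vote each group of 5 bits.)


Groups: 11111, 00000, 00000, 11111, 11111, 10111
Majority votes: 100111

100111


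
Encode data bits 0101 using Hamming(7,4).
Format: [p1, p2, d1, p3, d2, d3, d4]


Parity bits: p1=0, p2=1, p3=0

0100101


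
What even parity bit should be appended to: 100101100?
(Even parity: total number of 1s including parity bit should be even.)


Number of 1s in data: 4
Parity bit: 0

0


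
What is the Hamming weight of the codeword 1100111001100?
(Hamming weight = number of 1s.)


Counting 1s in 1100111001100

7


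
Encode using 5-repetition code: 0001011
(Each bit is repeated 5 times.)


Each bit -> 5 copies

00000000000000011111000001111111111


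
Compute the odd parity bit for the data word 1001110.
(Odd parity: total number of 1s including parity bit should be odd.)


Number of 1s in data: 4
Parity bit: 1

1


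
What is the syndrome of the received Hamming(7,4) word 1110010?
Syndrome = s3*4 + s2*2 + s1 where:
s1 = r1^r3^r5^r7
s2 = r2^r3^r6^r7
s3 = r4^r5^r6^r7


s1=0, s2=1, s3=1

Syndrome = 6 (error at position 6)


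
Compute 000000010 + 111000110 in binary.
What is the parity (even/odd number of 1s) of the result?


000000010 = 2
111000110 = 454
Sum = 456 = 111001000
1s count = 4

even parity (4 ones in 111001000)


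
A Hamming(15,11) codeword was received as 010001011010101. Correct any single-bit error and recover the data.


Syndrome = 12: error at position 12

Data: 00101011101 (corrected bit 12)


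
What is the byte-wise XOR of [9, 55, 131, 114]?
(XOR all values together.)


XOR chain: 9 ^ 55 ^ 131 ^ 114 = 207

207


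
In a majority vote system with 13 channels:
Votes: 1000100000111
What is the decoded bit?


Ones: 5 out of 13
Threshold: 7

0 (5/13 voted 1)


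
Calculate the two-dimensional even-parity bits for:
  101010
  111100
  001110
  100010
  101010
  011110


Row parities: 101010
Column parities: 001110

Row P: 101010, Col P: 001110, Corner: 1


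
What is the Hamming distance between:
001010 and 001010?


XOR: 000000
Count of 1s: 0

0


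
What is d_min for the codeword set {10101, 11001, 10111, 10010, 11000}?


Comparing all pairs, minimum distance: 1
Can detect 0 errors, correct 0 errors

1


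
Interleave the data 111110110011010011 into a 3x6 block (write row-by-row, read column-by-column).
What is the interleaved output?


Matrix:
  111110
  110011
  010011
Read columns: 110111100100111011

110111100100111011


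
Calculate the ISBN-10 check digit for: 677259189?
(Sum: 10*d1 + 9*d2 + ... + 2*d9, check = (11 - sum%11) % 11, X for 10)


Weighted sum: 314
314 mod 11 = 6

Check digit: 5


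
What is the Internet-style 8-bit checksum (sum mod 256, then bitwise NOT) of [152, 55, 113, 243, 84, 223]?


Sum = 870 mod 256 = 102
Complement = 153

153


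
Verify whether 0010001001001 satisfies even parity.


Number of 1s: 4

Yes, parity is correct (4 ones)


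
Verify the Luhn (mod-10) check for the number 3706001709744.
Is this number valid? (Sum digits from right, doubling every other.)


Luhn sum = 45
45 mod 10 = 5

Invalid (Luhn sum mod 10 = 5)


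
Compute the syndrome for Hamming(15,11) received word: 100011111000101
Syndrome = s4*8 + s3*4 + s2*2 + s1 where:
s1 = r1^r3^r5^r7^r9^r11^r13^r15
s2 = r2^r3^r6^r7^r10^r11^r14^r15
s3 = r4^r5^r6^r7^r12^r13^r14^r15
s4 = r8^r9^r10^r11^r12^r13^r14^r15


s1=0, s2=1, s3=1, s4=0

Syndrome = 6 (error at position 6)


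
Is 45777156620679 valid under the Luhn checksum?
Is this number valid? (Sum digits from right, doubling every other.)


Luhn sum = 63
63 mod 10 = 3

Invalid (Luhn sum mod 10 = 3)


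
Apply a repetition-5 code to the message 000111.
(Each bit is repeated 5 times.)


Each bit -> 5 copies

000000000000000111111111111111


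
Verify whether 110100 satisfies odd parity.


Number of 1s: 3

Yes, parity is correct (3 ones)


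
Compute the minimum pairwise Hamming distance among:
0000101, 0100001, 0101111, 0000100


Comparing all pairs, minimum distance: 1
Can detect 0 errors, correct 0 errors

1


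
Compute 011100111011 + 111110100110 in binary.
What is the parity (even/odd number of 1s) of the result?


011100111011 = 1851
111110100110 = 4006
Sum = 5857 = 1011011100001
1s count = 7

odd parity (7 ones in 1011011100001)


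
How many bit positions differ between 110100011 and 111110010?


XOR: 001010001
Count of 1s: 3

3


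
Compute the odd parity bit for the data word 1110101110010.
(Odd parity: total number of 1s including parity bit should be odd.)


Number of 1s in data: 8
Parity bit: 1

1


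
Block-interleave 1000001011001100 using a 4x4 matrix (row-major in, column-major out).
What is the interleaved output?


Matrix:
  1000
  0010
  1100
  1100
Read columns: 1011001101000000

1011001101000000


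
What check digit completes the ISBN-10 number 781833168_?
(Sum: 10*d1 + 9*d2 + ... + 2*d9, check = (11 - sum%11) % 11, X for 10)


Weighted sum: 277
277 mod 11 = 2

Check digit: 9


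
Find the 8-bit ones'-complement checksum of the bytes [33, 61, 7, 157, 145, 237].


Sum = 640 mod 256 = 128
Complement = 127

127


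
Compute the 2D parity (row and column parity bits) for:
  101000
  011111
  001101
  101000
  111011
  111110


Row parities: 011011
Column parities: 010111

Row P: 011011, Col P: 010111, Corner: 0


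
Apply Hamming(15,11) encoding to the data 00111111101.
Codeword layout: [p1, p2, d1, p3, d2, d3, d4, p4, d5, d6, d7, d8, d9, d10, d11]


Parity bits: p1=1, p2=1, p3=1, p4=0

110101101111101


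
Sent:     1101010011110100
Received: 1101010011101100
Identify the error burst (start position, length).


XOR: 0000000000011000

Burst at position 11, length 2


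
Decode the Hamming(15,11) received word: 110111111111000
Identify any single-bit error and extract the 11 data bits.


Syndrome = 15: error at position 15

Data: 01111111001 (corrected bit 15)


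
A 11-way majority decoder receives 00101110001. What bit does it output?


Ones: 5 out of 11
Threshold: 6

0 (5/11 voted 1)


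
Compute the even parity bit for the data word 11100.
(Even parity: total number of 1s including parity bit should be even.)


Number of 1s in data: 3
Parity bit: 1

1


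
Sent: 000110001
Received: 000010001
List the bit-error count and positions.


XOR: 000100000

1 error(s) at position(s): 3


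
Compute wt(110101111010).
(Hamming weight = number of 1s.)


Counting 1s in 110101111010

8


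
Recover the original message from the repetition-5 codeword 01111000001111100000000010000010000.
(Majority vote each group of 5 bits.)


Groups: 01111, 00000, 11111, 00000, 00001, 00000, 10000
Majority votes: 1010000

1010000


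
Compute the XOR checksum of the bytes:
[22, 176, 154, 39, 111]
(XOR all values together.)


XOR chain: 22 ^ 176 ^ 154 ^ 39 ^ 111 = 116

116


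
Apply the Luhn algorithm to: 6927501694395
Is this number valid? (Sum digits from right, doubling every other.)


Luhn sum = 65
65 mod 10 = 5

Invalid (Luhn sum mod 10 = 5)


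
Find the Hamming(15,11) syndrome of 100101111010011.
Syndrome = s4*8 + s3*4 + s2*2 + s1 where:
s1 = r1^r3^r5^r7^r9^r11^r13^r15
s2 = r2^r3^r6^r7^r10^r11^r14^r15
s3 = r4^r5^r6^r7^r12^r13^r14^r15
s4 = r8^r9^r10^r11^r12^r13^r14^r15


s1=1, s2=1, s3=1, s4=1

Syndrome = 15 (error at position 15)


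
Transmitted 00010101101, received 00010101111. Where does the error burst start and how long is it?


XOR: 00000000010

Burst at position 9, length 1


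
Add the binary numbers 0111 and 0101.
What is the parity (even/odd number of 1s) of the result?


0111 = 7
0101 = 5
Sum = 12 = 1100
1s count = 2

even parity (2 ones in 1100)


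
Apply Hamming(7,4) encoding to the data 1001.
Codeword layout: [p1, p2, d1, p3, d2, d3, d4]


Parity bits: p1=0, p2=0, p3=1

0011001


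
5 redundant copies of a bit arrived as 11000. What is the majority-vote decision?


Ones: 2 out of 5
Threshold: 3

0 (2/5 voted 1)


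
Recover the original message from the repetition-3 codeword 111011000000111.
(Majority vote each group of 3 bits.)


Groups: 111, 011, 000, 000, 111
Majority votes: 11001

11001


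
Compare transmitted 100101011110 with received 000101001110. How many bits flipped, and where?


XOR: 100000010000

2 error(s) at position(s): 0, 7


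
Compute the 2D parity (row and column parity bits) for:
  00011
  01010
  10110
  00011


Row parities: 0010
Column parities: 11100

Row P: 0010, Col P: 11100, Corner: 1


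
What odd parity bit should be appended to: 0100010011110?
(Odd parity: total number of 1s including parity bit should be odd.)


Number of 1s in data: 6
Parity bit: 1

1


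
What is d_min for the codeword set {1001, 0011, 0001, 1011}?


Comparing all pairs, minimum distance: 1
Can detect 0 errors, correct 0 errors

1


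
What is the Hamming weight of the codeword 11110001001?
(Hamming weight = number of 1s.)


Counting 1s in 11110001001

6


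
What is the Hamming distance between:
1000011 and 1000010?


XOR: 0000001
Count of 1s: 1

1


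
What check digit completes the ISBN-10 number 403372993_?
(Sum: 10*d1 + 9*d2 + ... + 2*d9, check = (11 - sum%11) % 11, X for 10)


Weighted sum: 206
206 mod 11 = 8

Check digit: 3


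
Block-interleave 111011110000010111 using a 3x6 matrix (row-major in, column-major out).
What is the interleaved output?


Matrix:
  111011
  110000
  010111
Read columns: 110111100001101101

110111100001101101


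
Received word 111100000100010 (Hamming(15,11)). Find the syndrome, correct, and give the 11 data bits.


Syndrome = 0: no error detected

Data: 10000100010 (no errors)


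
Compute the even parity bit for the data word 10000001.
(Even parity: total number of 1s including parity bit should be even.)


Number of 1s in data: 2
Parity bit: 0

0


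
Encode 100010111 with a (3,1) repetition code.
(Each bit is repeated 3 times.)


Each bit -> 3 copies

111000000000111000111111111


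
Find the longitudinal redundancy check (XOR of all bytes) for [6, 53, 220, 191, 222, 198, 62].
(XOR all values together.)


XOR chain: 6 ^ 53 ^ 220 ^ 191 ^ 222 ^ 198 ^ 62 = 118

118


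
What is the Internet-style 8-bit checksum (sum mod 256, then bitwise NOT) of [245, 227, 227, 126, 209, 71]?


Sum = 1105 mod 256 = 81
Complement = 174

174


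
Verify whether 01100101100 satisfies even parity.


Number of 1s: 5

No, parity error (5 ones)


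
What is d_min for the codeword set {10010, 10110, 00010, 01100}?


Comparing all pairs, minimum distance: 1
Can detect 0 errors, correct 0 errors

1


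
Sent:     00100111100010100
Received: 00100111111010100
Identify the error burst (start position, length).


XOR: 00000000011000000

Burst at position 9, length 2


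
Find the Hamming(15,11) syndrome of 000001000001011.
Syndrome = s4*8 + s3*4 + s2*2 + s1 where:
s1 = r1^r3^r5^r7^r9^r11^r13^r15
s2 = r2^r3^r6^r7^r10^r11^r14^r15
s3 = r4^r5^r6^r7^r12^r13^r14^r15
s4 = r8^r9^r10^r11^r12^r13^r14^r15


s1=1, s2=1, s3=0, s4=1

Syndrome = 11 (error at position 11)


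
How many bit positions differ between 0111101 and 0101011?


XOR: 0010110
Count of 1s: 3

3


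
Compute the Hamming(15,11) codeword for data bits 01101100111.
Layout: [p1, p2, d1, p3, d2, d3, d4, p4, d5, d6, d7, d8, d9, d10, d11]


Parity bits: p1=0, p2=0, p3=1, p4=1

000111011100111


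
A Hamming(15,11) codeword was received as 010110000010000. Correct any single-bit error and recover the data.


Syndrome = 8: error at position 8

Data: 01000010000 (corrected bit 8)


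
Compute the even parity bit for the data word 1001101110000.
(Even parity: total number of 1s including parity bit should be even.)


Number of 1s in data: 6
Parity bit: 0

0


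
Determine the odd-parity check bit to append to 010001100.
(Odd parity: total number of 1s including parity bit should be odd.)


Number of 1s in data: 3
Parity bit: 0

0


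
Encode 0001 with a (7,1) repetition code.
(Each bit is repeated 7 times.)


Each bit -> 7 copies

0000000000000000000001111111


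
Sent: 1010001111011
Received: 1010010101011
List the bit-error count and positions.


XOR: 0000011010000

3 error(s) at position(s): 5, 6, 8


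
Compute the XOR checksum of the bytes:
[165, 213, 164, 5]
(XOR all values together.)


XOR chain: 165 ^ 213 ^ 164 ^ 5 = 209

209


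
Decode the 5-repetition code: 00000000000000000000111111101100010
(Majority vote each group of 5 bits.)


Groups: 00000, 00000, 00000, 00000, 11111, 11011, 00010
Majority votes: 0000110

0000110


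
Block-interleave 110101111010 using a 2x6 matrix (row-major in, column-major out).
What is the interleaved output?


Matrix:
  110101
  111010
Read columns: 111101100110

111101100110


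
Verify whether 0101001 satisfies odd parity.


Number of 1s: 3

Yes, parity is correct (3 ones)


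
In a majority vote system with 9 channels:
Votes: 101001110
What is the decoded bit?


Ones: 5 out of 9
Threshold: 5

1 (5/9 voted 1)


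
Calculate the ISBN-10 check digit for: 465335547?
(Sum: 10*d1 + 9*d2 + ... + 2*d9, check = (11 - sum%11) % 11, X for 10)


Weighted sum: 244
244 mod 11 = 2

Check digit: 9


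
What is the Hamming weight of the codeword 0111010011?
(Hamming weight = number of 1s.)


Counting 1s in 0111010011

6


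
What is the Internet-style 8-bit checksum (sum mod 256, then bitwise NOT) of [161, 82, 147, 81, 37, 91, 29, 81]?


Sum = 709 mod 256 = 197
Complement = 58

58


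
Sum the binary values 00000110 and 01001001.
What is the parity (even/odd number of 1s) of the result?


00000110 = 6
01001001 = 73
Sum = 79 = 1001111
1s count = 5

odd parity (5 ones in 1001111)


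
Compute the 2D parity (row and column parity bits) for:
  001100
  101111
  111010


Row parities: 010
Column parities: 011001

Row P: 010, Col P: 011001, Corner: 1


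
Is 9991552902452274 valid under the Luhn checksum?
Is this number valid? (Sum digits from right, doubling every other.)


Luhn sum = 77
77 mod 10 = 7

Invalid (Luhn sum mod 10 = 7)


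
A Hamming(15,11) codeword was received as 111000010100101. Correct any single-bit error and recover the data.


Syndrome = 0: no error detected

Data: 10000100101 (no errors)


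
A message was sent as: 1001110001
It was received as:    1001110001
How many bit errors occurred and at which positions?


XOR: 0000000000

0 errors (received matches sent)


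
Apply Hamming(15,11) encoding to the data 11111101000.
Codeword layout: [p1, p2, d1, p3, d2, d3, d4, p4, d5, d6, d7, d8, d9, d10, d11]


Parity bits: p1=0, p2=0, p3=0, p4=1

001011111101000


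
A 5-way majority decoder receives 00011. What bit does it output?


Ones: 2 out of 5
Threshold: 3

0 (2/5 voted 1)


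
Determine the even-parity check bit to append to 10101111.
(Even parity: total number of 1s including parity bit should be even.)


Number of 1s in data: 6
Parity bit: 0

0


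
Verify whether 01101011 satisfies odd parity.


Number of 1s: 5

Yes, parity is correct (5 ones)


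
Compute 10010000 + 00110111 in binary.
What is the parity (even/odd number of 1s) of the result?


10010000 = 144
00110111 = 55
Sum = 199 = 11000111
1s count = 5

odd parity (5 ones in 11000111)


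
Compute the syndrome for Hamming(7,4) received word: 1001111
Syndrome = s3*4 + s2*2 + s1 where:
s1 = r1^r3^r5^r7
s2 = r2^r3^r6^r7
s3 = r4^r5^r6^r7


s1=1, s2=0, s3=0

Syndrome = 1 (error at position 1)


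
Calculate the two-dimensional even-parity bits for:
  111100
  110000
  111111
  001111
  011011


Row parities: 00000
Column parities: 100111

Row P: 00000, Col P: 100111, Corner: 0


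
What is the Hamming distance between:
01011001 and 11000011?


XOR: 10011010
Count of 1s: 4

4


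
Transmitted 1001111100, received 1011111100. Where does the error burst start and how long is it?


XOR: 0010000000

Burst at position 2, length 1


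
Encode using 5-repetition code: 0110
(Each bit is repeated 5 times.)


Each bit -> 5 copies

00000111111111100000


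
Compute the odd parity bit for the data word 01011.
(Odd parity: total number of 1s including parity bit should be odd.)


Number of 1s in data: 3
Parity bit: 0

0


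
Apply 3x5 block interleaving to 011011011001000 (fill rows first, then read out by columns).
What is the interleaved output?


Matrix:
  01101
  10110
  01000
Read columns: 010101110010100

010101110010100


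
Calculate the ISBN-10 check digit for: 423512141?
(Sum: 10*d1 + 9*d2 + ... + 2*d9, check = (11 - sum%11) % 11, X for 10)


Weighted sum: 151
151 mod 11 = 8

Check digit: 3


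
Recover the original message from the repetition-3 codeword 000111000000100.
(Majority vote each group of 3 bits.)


Groups: 000, 111, 000, 000, 100
Majority votes: 01000

01000


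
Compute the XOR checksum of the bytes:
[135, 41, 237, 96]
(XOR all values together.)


XOR chain: 135 ^ 41 ^ 237 ^ 96 = 35

35


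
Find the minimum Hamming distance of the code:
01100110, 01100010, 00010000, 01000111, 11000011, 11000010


Comparing all pairs, minimum distance: 1
Can detect 0 errors, correct 0 errors

1


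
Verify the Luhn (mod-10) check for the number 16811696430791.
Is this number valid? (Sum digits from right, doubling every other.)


Luhn sum = 67
67 mod 10 = 7

Invalid (Luhn sum mod 10 = 7)


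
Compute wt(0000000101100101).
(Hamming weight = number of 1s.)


Counting 1s in 0000000101100101

5


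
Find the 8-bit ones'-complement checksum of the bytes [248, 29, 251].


Sum = 528 mod 256 = 16
Complement = 239

239


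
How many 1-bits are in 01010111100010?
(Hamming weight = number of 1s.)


Counting 1s in 01010111100010

7


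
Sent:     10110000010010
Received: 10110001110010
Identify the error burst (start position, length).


XOR: 00000001100000

Burst at position 7, length 2


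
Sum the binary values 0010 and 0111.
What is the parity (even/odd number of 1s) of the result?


0010 = 2
0111 = 7
Sum = 9 = 1001
1s count = 2

even parity (2 ones in 1001)


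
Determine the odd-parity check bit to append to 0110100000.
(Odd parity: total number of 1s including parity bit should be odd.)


Number of 1s in data: 3
Parity bit: 0

0


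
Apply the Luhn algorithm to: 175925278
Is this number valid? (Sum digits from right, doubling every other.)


Luhn sum = 38
38 mod 10 = 8

Invalid (Luhn sum mod 10 = 8)


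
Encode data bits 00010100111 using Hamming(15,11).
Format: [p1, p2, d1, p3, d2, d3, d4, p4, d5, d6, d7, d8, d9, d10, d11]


Parity bits: p1=1, p2=0, p3=0, p4=0

100000100100111


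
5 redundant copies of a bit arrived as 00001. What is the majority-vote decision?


Ones: 1 out of 5
Threshold: 3

0 (1/5 voted 1)


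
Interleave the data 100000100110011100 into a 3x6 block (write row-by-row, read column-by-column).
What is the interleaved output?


Matrix:
  100000
  100110
  011100
Read columns: 110001001011010000

110001001011010000


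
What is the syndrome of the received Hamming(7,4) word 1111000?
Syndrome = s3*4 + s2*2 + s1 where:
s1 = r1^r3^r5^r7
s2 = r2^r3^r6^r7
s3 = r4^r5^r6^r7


s1=0, s2=0, s3=1

Syndrome = 4 (error at position 4)


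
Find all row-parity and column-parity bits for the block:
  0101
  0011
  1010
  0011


Row parities: 0000
Column parities: 1111

Row P: 0000, Col P: 1111, Corner: 0


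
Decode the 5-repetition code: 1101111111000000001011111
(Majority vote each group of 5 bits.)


Groups: 11011, 11111, 00000, 00010, 11111
Majority votes: 11001

11001


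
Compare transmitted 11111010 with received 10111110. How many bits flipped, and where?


XOR: 01000100

2 error(s) at position(s): 1, 5


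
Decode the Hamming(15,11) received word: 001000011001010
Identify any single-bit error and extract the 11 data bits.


Syndrome = 0: no error detected

Data: 10001001010 (no errors)


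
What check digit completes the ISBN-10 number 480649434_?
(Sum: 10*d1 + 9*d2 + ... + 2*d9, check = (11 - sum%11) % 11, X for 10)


Weighted sum: 256
256 mod 11 = 3

Check digit: 8


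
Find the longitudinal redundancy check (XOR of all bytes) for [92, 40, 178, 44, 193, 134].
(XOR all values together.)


XOR chain: 92 ^ 40 ^ 178 ^ 44 ^ 193 ^ 134 = 173

173


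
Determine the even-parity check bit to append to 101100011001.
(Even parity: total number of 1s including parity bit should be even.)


Number of 1s in data: 6
Parity bit: 0

0


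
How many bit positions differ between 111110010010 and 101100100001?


XOR: 010010110011
Count of 1s: 6

6


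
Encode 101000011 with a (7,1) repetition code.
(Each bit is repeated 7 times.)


Each bit -> 7 copies

111111100000001111111000000000000000000000000000011111111111111


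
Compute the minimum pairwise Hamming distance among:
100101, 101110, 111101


Comparing all pairs, minimum distance: 2
Can detect 1 errors, correct 0 errors

2


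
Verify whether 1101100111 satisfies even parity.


Number of 1s: 7

No, parity error (7 ones)


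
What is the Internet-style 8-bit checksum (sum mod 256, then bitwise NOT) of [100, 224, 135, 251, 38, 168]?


Sum = 916 mod 256 = 148
Complement = 107

107


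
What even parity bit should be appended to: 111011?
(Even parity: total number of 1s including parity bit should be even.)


Number of 1s in data: 5
Parity bit: 1

1


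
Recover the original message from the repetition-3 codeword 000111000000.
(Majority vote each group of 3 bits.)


Groups: 000, 111, 000, 000
Majority votes: 0100

0100


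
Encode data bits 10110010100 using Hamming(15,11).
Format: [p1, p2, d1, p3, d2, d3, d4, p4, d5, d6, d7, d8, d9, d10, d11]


Parity bits: p1=0, p2=0, p3=1, p4=0

001101100010100


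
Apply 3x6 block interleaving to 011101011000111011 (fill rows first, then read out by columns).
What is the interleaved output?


Matrix:
  011101
  011000
  111011
Read columns: 001111111100001101

001111111100001101


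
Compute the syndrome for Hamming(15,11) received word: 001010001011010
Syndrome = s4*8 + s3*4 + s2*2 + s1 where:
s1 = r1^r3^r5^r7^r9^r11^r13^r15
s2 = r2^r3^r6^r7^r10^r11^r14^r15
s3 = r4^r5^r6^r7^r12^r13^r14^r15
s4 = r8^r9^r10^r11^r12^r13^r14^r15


s1=0, s2=1, s3=1, s4=0

Syndrome = 6 (error at position 6)


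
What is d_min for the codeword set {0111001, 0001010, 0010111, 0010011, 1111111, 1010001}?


Comparing all pairs, minimum distance: 1
Can detect 0 errors, correct 0 errors

1


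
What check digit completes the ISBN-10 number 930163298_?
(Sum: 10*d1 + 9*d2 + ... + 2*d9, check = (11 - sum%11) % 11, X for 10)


Weighted sum: 226
226 mod 11 = 6

Check digit: 5


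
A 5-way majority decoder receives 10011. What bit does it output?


Ones: 3 out of 5
Threshold: 3

1 (3/5 voted 1)


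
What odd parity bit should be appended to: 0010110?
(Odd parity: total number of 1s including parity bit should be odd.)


Number of 1s in data: 3
Parity bit: 0

0


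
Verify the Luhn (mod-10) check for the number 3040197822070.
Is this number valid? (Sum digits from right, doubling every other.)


Luhn sum = 42
42 mod 10 = 2

Invalid (Luhn sum mod 10 = 2)


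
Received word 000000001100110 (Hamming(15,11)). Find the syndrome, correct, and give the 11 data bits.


Syndrome = 0: no error detected

Data: 00001100110 (no errors)


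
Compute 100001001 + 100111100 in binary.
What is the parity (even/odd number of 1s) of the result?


100001001 = 265
100111100 = 316
Sum = 581 = 1001000101
1s count = 4

even parity (4 ones in 1001000101)


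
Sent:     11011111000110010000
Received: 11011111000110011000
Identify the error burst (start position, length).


XOR: 00000000000000001000

Burst at position 16, length 1


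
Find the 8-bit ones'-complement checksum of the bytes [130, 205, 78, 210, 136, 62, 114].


Sum = 935 mod 256 = 167
Complement = 88

88


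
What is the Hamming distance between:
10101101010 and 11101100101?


XOR: 01000001111
Count of 1s: 5

5


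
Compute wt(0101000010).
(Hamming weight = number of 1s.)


Counting 1s in 0101000010

3


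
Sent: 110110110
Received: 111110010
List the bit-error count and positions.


XOR: 001000100

2 error(s) at position(s): 2, 6


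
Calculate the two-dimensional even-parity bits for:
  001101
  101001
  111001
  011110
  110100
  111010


Row parities: 110010
Column parities: 001101

Row P: 110010, Col P: 001101, Corner: 1


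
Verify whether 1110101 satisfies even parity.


Number of 1s: 5

No, parity error (5 ones)


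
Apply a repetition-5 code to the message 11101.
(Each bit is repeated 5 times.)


Each bit -> 5 copies

1111111111111110000011111


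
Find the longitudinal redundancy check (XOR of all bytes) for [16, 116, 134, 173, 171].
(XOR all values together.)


XOR chain: 16 ^ 116 ^ 134 ^ 173 ^ 171 = 228

228


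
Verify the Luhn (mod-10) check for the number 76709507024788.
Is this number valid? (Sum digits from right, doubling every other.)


Luhn sum = 69
69 mod 10 = 9

Invalid (Luhn sum mod 10 = 9)


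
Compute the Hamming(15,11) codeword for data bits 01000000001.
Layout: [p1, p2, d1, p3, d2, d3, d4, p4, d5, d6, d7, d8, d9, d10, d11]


Parity bits: p1=0, p2=1, p3=0, p4=1

010010010000001


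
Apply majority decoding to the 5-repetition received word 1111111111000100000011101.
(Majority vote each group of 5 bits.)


Groups: 11111, 11111, 00010, 00000, 11101
Majority votes: 11001

11001


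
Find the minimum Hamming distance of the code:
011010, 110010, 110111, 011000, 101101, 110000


Comparing all pairs, minimum distance: 1
Can detect 0 errors, correct 0 errors

1


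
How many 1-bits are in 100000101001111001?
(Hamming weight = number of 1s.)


Counting 1s in 100000101001111001

8


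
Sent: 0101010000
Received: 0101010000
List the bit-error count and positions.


XOR: 0000000000

0 errors (received matches sent)


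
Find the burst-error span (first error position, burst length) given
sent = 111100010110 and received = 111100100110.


XOR: 000000110000

Burst at position 6, length 2


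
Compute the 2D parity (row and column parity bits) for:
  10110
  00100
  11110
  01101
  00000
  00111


Row parities: 110101
Column parities: 00110

Row P: 110101, Col P: 00110, Corner: 0


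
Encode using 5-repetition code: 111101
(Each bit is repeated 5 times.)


Each bit -> 5 copies

111111111111111111110000011111


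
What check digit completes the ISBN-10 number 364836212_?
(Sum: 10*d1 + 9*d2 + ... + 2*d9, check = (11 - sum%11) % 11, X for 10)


Weighted sum: 235
235 mod 11 = 4

Check digit: 7


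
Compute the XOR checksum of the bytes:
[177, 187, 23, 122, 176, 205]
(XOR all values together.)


XOR chain: 177 ^ 187 ^ 23 ^ 122 ^ 176 ^ 205 = 26

26


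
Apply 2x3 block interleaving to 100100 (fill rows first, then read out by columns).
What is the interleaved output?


Matrix:
  100
  100
Read columns: 110000

110000


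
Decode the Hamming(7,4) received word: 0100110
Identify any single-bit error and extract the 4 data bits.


Syndrome = 1: error at position 1

Data: 0110 (corrected bit 1)


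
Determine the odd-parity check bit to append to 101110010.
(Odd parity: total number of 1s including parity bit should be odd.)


Number of 1s in data: 5
Parity bit: 0

0


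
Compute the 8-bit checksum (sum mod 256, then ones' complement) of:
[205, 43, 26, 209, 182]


Sum = 665 mod 256 = 153
Complement = 102

102


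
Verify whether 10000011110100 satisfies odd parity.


Number of 1s: 6

No, parity error (6 ones)


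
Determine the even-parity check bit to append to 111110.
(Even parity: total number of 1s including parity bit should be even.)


Number of 1s in data: 5
Parity bit: 1

1


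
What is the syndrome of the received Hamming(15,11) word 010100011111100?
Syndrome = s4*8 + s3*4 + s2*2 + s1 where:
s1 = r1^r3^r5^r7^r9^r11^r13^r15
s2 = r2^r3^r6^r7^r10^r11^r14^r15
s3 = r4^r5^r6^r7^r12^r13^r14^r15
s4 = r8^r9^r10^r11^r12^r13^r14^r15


s1=1, s2=1, s3=1, s4=0

Syndrome = 7 (error at position 7)
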